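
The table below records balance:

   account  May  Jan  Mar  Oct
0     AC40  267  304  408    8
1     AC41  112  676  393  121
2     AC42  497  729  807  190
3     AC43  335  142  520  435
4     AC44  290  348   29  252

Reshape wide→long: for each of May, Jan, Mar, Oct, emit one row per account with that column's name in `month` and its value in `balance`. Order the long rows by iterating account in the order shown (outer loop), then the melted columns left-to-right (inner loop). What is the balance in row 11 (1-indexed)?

20 rows total (5 × 4). Row 11: index ⌊(11-1)/4⌋ = 2 into account → AC42; (11-1) mod 4 = 2 into the melted columns → Mar.
So row 11 is (AC42, Mar, 807); balance = 807.

807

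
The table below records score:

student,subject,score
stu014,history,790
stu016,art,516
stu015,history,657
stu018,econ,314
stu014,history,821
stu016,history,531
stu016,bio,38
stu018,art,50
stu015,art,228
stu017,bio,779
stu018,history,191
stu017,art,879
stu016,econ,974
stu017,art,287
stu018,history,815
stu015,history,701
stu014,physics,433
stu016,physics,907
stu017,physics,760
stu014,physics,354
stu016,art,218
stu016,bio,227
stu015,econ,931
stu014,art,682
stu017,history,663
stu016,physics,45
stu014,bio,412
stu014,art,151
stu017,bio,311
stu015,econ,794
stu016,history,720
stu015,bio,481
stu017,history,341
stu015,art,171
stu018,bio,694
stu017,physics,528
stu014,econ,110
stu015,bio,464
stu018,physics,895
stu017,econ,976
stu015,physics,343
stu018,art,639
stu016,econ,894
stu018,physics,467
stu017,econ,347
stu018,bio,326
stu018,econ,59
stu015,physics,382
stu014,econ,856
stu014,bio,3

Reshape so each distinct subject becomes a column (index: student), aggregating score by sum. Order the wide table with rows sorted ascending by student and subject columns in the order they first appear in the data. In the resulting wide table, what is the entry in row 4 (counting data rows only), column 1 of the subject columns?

1004

With rows sorted ascending by student, row 4 is student=stu017. subject columns in first-appearance order: history, art, econ, bio, physics; column 1 is history.
Long rows with student=stu017, subject=history: 663 + 341 = 1004.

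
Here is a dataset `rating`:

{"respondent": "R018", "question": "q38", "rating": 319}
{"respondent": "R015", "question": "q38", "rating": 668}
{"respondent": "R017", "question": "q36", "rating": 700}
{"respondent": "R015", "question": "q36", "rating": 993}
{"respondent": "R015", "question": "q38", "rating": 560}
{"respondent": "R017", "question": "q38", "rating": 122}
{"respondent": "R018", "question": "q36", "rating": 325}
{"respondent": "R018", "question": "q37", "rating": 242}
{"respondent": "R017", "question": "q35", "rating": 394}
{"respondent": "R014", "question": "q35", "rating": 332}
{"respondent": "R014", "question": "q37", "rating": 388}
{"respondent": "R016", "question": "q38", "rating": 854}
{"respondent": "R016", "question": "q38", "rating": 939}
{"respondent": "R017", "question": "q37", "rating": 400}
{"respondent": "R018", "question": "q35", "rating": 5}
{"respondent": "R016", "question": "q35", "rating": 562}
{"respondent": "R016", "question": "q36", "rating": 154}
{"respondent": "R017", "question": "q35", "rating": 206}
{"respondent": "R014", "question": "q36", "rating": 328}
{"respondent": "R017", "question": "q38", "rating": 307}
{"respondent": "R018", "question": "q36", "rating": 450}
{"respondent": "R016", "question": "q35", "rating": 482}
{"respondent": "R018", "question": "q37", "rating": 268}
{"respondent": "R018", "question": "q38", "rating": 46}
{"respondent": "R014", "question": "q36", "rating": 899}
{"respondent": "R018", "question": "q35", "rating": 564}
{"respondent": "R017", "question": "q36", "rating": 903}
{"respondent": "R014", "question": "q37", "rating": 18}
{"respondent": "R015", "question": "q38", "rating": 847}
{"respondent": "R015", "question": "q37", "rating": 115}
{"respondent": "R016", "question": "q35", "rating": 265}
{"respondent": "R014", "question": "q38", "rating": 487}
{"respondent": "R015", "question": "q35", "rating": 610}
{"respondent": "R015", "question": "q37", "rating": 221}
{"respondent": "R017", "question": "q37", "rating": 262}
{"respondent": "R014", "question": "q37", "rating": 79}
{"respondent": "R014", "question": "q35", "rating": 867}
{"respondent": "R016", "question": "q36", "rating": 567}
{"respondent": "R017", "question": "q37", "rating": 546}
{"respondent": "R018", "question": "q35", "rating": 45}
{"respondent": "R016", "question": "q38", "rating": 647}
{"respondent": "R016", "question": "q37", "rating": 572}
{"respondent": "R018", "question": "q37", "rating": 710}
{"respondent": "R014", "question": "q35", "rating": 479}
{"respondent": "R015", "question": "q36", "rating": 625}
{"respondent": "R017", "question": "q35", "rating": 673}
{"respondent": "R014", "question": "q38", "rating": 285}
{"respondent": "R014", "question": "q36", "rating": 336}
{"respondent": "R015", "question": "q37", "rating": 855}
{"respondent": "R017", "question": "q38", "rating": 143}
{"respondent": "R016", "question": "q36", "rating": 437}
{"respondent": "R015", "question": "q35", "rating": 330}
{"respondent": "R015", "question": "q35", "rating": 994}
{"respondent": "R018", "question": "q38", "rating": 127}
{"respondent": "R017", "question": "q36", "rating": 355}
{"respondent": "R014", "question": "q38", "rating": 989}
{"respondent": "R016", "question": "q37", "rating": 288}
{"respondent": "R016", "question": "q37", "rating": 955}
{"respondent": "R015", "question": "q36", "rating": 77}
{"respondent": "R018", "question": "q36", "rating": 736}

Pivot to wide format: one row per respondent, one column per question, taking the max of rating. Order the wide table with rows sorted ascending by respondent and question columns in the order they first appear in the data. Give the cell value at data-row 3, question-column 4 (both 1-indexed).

With rows sorted ascending by respondent, row 3 is respondent=R016. question columns in first-appearance order: q38, q36, q37, q35; column 4 is q35.
Long rows with respondent=R016, question=q35: max(562, 482, 265) = 562.

562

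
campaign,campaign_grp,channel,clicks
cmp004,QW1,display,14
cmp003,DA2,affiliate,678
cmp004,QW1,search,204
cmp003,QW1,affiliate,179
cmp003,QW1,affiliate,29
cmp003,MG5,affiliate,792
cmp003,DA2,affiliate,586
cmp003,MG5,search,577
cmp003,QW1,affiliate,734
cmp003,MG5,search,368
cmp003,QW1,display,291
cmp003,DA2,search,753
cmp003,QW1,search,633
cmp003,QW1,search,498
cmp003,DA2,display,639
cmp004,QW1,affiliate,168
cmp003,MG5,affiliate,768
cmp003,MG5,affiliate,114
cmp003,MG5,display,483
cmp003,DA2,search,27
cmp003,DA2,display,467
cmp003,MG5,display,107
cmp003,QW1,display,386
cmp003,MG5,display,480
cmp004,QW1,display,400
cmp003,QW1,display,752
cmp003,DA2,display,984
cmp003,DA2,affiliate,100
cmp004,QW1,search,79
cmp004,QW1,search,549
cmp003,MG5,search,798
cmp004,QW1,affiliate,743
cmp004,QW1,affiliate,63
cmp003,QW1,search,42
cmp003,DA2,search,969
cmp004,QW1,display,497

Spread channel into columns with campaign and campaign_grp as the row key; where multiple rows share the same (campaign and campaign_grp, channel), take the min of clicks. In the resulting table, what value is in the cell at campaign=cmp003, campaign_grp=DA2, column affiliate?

Rows with campaign=cmp003, campaign_grp=DA2 and channel=affiliate: clicks values are 678, 586, 100.
min(678, 586, 100) = 100.

100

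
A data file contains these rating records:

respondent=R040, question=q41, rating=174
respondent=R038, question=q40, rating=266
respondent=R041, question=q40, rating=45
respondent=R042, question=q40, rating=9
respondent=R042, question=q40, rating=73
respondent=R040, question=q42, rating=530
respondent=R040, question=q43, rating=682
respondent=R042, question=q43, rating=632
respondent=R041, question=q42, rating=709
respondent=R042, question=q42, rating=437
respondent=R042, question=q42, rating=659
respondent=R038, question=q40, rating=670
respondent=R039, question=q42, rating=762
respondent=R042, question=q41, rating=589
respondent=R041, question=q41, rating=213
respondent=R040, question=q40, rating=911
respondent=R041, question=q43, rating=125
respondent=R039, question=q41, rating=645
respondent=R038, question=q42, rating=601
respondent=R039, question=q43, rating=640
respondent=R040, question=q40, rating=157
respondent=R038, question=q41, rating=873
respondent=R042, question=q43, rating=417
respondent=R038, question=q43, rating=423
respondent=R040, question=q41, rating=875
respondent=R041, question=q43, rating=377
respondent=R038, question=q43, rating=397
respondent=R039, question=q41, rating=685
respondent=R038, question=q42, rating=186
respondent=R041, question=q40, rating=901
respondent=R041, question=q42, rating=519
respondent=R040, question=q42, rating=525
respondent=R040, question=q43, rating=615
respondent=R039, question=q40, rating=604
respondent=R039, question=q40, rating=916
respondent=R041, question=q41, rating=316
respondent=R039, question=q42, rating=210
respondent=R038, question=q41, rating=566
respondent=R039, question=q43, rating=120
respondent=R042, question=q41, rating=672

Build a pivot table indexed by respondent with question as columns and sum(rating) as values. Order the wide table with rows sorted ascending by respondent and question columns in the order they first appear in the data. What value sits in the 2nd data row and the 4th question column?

With rows sorted ascending by respondent, row 2 is respondent=R039. question columns in first-appearance order: q41, q40, q42, q43; column 4 is q43.
Long rows with respondent=R039, question=q43: 640 + 120 = 760.

760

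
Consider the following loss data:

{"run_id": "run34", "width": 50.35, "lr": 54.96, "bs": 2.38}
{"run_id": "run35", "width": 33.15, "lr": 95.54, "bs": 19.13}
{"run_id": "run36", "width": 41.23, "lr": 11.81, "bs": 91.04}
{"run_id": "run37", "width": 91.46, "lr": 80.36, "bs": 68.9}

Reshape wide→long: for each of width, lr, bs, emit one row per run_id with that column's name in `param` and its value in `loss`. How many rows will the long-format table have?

4 run_id values × 3 melted columns = 12 rows.

12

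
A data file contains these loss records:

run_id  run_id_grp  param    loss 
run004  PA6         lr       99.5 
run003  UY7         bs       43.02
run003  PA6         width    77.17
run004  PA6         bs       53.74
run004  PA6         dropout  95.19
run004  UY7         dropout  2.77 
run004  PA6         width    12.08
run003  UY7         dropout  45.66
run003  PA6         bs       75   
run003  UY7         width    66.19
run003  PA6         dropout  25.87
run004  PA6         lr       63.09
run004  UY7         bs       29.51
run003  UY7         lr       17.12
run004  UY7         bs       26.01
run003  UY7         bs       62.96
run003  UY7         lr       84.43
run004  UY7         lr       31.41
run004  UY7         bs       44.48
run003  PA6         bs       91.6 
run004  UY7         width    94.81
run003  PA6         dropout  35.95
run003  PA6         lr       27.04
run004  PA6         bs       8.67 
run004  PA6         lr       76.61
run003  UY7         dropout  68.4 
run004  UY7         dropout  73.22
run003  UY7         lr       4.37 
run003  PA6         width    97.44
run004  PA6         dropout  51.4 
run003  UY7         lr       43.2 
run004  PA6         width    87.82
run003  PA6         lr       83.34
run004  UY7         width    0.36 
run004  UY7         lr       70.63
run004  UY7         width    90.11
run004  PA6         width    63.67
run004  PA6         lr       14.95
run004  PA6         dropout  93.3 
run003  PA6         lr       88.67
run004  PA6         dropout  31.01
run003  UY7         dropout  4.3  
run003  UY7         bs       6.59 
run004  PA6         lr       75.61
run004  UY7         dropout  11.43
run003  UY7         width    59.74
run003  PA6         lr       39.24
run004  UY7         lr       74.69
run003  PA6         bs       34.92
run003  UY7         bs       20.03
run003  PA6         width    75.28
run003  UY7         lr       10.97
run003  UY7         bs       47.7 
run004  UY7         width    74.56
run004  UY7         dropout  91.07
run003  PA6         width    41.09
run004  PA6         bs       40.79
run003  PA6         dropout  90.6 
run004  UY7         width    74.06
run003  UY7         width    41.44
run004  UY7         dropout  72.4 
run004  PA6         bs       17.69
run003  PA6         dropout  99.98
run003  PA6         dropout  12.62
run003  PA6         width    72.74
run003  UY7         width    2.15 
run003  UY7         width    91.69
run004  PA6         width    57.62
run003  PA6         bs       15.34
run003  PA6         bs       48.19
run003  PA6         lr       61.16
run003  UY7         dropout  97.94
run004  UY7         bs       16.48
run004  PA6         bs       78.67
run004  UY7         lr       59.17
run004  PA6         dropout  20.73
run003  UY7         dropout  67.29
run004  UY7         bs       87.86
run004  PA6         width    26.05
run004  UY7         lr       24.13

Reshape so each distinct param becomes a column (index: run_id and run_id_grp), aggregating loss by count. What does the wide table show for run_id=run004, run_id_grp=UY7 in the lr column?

5

Rows with run_id=run004, run_id_grp=UY7 and param=lr: loss values are 31.41, 70.63, 74.69, 59.17, 24.13.
5 rows match — count = 5.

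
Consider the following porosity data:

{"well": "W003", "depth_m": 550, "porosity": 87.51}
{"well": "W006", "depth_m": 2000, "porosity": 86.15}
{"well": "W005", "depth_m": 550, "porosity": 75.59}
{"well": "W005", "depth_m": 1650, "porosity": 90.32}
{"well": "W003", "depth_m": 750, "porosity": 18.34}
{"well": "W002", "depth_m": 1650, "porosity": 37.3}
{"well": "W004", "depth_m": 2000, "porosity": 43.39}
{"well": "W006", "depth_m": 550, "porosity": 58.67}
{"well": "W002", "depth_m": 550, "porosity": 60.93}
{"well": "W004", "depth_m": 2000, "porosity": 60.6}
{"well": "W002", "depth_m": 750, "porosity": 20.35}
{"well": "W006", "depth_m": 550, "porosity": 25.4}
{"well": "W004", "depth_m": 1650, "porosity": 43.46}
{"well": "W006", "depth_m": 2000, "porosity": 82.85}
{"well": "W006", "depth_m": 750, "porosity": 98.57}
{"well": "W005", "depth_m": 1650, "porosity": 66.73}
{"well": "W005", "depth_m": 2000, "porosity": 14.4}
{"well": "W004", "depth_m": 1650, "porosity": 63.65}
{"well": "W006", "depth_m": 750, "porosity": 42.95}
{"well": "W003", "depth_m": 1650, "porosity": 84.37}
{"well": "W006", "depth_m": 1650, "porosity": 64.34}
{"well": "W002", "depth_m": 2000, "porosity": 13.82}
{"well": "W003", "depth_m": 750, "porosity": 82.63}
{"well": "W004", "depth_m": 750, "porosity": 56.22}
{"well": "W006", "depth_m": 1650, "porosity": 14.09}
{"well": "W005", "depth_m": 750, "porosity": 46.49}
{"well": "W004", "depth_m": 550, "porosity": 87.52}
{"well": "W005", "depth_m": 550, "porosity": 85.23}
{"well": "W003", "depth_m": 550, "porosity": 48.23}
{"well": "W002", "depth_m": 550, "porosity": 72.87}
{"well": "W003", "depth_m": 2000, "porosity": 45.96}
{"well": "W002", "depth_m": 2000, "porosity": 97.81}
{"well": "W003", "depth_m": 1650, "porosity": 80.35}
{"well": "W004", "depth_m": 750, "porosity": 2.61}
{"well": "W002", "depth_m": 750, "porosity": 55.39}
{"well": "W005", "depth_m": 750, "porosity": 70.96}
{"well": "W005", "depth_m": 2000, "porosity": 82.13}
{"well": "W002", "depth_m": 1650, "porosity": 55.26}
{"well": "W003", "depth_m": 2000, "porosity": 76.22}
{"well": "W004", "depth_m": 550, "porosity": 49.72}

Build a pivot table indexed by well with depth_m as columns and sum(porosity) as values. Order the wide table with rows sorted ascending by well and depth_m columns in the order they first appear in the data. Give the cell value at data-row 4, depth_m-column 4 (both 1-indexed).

117.45

With rows sorted ascending by well, row 4 is well=W005. depth_m columns in first-appearance order: 550, 2000, 1650, 750; column 4 is 750.
Long rows with well=W005, depth_m=750: 46.49 + 70.96 = 117.45.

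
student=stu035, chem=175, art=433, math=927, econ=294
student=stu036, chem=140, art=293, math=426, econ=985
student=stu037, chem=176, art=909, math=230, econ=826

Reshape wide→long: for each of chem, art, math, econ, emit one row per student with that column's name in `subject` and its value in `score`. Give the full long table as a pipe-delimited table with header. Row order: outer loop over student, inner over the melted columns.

| student | subject | score |
| stu035 | chem | 175 |
| stu035 | art | 433 |
| stu035 | math | 927 |
| stu035 | econ | 294 |
| stu036 | chem | 140 |
| stu036 | art | 293 |
| stu036 | math | 426 |
| stu036 | econ | 985 |
| stu037 | chem | 176 |
| stu037 | art | 909 |
| stu037 | math | 230 |
| stu037 | econ | 826 |

Each (student, column) pair becomes one row: 3 × 4 = 12 rows.
For example, (stu035, chem) → score=175.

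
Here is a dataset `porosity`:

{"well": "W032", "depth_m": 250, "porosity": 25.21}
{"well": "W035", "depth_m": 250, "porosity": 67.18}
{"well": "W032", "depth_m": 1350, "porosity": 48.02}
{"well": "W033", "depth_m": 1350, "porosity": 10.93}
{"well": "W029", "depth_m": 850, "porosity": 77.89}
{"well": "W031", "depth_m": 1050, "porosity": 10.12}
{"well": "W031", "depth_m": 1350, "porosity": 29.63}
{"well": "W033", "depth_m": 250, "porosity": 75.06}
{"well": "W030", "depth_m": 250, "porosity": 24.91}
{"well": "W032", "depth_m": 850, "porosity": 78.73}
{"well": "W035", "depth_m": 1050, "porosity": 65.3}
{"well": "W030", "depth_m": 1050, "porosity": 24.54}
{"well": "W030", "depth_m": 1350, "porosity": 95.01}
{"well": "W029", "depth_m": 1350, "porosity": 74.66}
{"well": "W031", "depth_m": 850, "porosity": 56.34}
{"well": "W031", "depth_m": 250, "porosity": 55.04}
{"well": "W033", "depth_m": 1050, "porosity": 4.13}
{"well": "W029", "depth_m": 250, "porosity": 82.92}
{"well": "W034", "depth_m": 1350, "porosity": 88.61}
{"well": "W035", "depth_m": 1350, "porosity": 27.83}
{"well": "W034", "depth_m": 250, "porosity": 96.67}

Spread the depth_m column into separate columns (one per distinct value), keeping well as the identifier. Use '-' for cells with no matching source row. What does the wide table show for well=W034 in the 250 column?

The long row with well=W034, depth_m=250 has porosity=96.67.

96.67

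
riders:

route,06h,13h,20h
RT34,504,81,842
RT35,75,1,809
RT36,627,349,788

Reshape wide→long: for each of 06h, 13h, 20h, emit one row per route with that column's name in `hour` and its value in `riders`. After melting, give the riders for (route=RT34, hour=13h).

Unpivoting turns each (route, wide-column) pair into one long row.
The wide cell at row RT34, column 13h holds 81, so the long row (RT34, 13h) has riders=81.

81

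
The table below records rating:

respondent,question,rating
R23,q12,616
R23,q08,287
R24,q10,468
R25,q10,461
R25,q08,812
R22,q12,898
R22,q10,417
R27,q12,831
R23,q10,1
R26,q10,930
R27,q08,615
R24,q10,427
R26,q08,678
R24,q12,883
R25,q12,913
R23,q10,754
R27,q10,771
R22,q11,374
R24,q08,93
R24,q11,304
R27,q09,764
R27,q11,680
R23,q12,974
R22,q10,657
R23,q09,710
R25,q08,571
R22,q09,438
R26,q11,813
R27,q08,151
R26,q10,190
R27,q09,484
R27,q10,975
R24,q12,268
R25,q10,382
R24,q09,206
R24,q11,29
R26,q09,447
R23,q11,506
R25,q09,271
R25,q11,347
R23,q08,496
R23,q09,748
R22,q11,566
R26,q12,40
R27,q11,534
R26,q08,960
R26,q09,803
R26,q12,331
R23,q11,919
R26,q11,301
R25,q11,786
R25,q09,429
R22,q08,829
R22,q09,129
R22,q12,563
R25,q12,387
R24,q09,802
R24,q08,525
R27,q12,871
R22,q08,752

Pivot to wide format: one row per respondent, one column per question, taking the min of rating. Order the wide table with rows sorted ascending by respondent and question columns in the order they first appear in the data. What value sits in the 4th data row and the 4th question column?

With rows sorted ascending by respondent, row 4 is respondent=R25. question columns in first-appearance order: q12, q08, q10, q11, q09; column 4 is q11.
Long rows with respondent=R25, question=q11: min(347, 786) = 347.

347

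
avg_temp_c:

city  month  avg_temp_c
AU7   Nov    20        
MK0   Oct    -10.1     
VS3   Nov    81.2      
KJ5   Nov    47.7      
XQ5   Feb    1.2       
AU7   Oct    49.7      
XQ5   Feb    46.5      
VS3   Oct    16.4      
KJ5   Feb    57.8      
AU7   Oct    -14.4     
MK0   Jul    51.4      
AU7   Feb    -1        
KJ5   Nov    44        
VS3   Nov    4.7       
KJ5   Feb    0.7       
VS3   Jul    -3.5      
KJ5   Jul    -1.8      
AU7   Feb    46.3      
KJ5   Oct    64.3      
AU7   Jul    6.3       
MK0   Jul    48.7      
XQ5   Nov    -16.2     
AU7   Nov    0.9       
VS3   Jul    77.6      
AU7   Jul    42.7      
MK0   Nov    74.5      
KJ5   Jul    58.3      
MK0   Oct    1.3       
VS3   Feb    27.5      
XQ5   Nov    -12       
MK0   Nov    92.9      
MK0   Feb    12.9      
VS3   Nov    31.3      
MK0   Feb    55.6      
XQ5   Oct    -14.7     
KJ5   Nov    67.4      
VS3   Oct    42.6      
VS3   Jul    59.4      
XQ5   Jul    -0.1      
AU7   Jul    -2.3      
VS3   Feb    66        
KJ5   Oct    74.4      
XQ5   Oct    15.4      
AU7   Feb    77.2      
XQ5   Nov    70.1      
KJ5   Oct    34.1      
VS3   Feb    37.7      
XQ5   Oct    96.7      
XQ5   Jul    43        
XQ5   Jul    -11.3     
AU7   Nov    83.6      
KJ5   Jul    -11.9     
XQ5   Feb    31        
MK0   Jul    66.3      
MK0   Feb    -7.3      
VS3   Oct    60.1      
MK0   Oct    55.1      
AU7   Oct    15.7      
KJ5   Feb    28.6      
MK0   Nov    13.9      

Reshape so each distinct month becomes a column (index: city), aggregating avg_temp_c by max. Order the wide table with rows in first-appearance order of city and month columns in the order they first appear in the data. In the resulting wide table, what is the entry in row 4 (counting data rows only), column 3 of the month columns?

With rows in first-appearance order of city, row 4 is city=KJ5. month columns in first-appearance order: Nov, Oct, Feb, Jul; column 3 is Feb.
Long rows with city=KJ5, month=Feb: max(57.8, 0.7, 28.6) = 57.8.

57.8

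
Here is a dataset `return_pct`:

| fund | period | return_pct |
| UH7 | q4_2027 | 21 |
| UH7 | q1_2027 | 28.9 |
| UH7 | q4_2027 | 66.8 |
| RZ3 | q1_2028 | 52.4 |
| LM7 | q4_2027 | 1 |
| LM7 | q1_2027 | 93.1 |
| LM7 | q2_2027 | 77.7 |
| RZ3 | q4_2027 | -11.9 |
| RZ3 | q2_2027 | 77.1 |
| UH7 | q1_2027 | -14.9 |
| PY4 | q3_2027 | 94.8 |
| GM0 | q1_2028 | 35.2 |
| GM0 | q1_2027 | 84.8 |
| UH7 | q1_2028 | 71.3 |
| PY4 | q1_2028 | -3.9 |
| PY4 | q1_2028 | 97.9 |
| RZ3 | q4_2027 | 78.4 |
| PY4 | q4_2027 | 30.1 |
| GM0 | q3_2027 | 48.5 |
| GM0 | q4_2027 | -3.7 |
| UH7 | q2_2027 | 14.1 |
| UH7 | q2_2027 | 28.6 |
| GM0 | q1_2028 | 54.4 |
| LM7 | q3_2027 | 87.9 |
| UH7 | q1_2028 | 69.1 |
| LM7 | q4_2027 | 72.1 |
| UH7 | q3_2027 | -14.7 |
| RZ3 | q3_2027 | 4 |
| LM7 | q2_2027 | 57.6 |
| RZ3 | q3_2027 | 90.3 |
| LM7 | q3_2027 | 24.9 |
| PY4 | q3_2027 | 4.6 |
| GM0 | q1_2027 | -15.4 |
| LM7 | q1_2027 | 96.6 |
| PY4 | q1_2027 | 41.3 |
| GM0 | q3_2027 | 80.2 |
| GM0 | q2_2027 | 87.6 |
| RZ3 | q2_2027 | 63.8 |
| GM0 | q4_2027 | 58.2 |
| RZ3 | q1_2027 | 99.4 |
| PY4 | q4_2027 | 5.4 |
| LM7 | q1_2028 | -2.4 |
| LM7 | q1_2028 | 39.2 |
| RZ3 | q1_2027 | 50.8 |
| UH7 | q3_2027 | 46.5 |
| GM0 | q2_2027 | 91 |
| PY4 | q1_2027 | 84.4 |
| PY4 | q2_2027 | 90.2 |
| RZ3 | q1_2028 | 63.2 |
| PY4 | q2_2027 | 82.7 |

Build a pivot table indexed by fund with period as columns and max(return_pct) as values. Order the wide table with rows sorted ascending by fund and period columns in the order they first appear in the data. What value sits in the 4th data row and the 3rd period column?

63.2

With rows sorted ascending by fund, row 4 is fund=RZ3. period columns in first-appearance order: q4_2027, q1_2027, q1_2028, q2_2027, q3_2027; column 3 is q1_2028.
Long rows with fund=RZ3, period=q1_2028: max(52.4, 63.2) = 63.2.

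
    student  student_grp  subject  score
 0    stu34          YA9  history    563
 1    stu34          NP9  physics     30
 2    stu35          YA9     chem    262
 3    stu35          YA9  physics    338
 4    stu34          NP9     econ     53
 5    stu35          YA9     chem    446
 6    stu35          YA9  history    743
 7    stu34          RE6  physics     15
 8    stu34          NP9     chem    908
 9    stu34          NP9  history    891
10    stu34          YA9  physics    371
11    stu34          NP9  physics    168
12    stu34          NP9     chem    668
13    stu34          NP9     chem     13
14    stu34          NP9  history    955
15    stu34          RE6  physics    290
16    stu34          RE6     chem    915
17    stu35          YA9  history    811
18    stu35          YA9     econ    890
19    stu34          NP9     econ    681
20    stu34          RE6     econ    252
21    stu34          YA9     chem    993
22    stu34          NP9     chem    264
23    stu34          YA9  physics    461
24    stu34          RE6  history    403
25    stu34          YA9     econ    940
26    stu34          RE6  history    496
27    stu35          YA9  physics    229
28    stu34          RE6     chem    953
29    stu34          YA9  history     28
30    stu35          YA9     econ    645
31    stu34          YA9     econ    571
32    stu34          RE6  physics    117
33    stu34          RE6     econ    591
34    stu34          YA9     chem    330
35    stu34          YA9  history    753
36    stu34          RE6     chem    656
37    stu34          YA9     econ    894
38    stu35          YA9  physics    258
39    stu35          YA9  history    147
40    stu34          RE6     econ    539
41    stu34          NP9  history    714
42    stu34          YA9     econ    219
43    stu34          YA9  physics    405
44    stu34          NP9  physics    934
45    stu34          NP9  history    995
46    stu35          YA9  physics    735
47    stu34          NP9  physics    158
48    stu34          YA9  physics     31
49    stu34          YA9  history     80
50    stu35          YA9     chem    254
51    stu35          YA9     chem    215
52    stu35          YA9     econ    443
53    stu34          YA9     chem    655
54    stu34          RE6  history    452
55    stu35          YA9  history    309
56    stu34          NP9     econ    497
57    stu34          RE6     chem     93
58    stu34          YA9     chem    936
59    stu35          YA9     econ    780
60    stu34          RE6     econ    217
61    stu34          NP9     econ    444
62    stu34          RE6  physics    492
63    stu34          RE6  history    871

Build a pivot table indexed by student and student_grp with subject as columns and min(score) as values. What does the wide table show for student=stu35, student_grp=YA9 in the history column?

Rows with student=stu35, student_grp=YA9 and subject=history: score values are 743, 811, 147, 309.
min(743, 811, 147, 309) = 147.

147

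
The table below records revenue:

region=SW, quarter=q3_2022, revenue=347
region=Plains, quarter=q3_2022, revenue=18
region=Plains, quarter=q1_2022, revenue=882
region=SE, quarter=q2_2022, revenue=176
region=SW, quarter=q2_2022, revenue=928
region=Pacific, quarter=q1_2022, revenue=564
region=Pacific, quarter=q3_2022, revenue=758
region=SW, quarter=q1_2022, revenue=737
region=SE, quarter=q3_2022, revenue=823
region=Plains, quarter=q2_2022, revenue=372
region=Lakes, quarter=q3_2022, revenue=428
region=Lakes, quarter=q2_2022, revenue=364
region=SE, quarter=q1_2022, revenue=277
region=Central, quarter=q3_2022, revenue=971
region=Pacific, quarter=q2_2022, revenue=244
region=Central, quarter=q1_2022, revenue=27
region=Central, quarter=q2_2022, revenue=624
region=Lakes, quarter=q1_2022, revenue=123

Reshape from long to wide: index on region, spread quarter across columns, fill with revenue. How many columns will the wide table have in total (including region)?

1 column for region plus 3 distinct quarter values → 4 columns.

4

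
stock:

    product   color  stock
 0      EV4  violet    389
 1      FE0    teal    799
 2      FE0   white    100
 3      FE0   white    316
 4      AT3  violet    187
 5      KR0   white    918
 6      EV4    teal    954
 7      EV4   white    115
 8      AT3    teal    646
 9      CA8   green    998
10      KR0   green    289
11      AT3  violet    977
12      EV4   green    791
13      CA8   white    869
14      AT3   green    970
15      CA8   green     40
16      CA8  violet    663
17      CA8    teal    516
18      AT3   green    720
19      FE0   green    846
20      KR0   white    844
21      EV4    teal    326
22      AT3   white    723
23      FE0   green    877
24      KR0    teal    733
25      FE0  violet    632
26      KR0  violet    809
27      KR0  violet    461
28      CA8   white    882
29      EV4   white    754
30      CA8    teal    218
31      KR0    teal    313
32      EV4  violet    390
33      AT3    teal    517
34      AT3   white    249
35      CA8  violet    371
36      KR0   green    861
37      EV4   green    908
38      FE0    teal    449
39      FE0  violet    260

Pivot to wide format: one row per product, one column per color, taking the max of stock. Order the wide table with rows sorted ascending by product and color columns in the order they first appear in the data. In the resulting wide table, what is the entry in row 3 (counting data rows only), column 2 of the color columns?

954

With rows sorted ascending by product, row 3 is product=EV4. color columns in first-appearance order: violet, teal, white, green; column 2 is teal.
Long rows with product=EV4, color=teal: max(954, 326) = 954.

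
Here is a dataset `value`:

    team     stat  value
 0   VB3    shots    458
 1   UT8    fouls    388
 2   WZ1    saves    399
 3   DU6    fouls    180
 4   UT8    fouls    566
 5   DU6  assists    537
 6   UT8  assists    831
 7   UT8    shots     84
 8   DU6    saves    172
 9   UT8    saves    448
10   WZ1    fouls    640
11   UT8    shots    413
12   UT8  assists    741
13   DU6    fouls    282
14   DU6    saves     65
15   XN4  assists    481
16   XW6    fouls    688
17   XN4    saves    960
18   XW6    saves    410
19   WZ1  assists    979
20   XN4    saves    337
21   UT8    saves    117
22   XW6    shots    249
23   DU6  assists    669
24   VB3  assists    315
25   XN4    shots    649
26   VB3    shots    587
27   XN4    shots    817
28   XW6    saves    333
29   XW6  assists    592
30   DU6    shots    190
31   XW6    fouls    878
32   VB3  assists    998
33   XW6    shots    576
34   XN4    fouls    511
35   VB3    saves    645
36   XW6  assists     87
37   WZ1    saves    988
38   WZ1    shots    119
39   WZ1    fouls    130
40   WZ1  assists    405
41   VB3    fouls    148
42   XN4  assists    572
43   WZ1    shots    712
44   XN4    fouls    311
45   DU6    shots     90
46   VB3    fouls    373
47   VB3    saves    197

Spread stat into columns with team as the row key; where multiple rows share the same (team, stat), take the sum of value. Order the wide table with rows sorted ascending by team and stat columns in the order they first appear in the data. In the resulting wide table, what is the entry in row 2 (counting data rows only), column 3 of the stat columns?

565

With rows sorted ascending by team, row 2 is team=UT8. stat columns in first-appearance order: shots, fouls, saves, assists; column 3 is saves.
Long rows with team=UT8, stat=saves: 448 + 117 = 565.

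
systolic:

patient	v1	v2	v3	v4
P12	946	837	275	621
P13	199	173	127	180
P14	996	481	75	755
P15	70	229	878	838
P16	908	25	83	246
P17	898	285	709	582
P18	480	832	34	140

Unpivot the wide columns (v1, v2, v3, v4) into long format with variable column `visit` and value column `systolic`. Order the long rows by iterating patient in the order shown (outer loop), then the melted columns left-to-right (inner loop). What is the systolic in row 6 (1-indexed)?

173

28 rows total (7 × 4). Row 6: index ⌊(6-1)/4⌋ = 1 into patient → P13; (6-1) mod 4 = 1 into the melted columns → v2.
So row 6 is (P13, v2, 173); systolic = 173.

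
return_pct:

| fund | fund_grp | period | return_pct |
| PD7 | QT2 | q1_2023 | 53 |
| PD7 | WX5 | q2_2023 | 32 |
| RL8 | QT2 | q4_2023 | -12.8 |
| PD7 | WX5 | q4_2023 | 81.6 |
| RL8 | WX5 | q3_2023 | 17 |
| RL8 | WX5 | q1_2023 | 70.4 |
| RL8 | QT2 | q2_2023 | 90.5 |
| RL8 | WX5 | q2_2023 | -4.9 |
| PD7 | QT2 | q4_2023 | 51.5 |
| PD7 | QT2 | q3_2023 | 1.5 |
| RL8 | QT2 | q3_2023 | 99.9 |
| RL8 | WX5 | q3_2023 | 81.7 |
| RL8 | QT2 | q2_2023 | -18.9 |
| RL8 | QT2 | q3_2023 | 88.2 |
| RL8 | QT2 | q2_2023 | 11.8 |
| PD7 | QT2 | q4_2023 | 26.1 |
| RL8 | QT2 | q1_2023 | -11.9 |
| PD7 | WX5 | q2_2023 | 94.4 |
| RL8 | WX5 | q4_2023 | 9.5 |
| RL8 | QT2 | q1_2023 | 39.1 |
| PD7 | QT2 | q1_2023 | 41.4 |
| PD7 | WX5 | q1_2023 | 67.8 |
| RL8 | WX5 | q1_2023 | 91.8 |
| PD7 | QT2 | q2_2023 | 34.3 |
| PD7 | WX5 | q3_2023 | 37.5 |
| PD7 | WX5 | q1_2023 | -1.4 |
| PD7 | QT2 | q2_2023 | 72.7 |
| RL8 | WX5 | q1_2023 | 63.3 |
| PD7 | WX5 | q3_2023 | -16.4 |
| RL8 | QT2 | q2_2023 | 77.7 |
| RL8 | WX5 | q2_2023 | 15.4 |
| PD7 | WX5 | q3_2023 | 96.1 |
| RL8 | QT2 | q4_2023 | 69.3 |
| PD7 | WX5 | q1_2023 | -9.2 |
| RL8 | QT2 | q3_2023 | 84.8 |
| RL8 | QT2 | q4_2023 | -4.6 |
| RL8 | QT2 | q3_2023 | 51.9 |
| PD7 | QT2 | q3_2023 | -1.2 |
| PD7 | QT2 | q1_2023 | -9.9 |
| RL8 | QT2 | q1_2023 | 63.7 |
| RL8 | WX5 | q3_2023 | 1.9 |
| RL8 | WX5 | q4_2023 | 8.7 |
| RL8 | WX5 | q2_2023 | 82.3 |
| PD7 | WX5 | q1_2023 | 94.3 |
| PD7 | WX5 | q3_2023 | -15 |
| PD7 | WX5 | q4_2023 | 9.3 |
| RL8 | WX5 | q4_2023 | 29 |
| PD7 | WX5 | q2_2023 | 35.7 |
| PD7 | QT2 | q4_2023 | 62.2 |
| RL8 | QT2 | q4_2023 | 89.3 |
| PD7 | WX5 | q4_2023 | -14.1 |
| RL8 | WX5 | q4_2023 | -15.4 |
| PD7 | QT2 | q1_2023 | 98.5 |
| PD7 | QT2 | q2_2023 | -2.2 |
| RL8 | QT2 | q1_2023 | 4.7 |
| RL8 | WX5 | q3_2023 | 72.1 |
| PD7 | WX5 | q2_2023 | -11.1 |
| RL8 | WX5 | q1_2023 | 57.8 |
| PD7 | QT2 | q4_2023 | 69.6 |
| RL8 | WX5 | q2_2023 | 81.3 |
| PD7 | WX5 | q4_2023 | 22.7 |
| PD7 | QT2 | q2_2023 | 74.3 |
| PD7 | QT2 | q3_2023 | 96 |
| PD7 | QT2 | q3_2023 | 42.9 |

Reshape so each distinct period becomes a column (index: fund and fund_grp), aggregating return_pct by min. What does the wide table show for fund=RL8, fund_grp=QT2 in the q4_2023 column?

Rows with fund=RL8, fund_grp=QT2 and period=q4_2023: return_pct values are -12.8, 69.3, -4.6, 89.3.
min(-12.8, 69.3, -4.6, 89.3) = -12.8.

-12.8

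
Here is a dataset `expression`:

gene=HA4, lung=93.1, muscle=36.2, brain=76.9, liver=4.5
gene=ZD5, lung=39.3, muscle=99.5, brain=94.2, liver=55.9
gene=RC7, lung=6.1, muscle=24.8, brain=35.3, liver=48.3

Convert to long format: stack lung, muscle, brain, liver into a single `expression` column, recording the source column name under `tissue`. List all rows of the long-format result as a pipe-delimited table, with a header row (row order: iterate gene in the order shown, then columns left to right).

Each (gene, column) pair becomes one row: 3 × 4 = 12 rows.
For example, (HA4, lung) → expression=93.1.

| gene | tissue | expression |
| HA4 | lung | 93.1 |
| HA4 | muscle | 36.2 |
| HA4 | brain | 76.9 |
| HA4 | liver | 4.5 |
| ZD5 | lung | 39.3 |
| ZD5 | muscle | 99.5 |
| ZD5 | brain | 94.2 |
| ZD5 | liver | 55.9 |
| RC7 | lung | 6.1 |
| RC7 | muscle | 24.8 |
| RC7 | brain | 35.3 |
| RC7 | liver | 48.3 |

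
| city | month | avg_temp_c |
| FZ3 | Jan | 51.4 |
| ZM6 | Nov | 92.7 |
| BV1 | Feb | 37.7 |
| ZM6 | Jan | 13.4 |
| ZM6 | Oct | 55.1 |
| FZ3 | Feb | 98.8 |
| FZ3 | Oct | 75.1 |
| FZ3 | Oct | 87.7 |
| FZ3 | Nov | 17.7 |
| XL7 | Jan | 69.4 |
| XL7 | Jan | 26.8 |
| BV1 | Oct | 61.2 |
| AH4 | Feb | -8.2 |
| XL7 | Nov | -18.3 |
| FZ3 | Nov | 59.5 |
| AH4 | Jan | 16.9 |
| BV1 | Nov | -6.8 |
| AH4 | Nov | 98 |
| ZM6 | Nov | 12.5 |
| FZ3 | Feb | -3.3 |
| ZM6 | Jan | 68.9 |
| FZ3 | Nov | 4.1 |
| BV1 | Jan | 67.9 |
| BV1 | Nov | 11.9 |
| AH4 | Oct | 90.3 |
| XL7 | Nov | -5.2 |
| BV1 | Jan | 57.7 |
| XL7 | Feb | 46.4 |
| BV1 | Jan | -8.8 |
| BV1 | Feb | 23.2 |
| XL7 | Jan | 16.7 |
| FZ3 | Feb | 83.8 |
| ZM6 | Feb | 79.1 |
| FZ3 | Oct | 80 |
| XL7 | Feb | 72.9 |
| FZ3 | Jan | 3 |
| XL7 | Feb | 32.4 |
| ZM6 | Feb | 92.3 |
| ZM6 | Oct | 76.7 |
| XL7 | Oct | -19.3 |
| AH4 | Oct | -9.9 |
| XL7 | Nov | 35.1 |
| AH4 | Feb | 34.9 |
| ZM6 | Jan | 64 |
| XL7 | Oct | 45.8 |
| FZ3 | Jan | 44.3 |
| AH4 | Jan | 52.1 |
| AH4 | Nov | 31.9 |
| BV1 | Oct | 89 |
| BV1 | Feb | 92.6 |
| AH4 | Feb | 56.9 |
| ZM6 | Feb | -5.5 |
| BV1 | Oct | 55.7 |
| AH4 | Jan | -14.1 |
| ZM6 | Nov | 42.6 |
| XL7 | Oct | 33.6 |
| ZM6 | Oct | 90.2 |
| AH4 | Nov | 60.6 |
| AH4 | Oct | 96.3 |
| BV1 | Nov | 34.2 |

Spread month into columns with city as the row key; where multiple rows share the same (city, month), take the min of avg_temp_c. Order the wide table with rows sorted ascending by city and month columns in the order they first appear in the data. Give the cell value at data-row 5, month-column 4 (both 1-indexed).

With rows sorted ascending by city, row 5 is city=ZM6. month columns in first-appearance order: Jan, Nov, Feb, Oct; column 4 is Oct.
Long rows with city=ZM6, month=Oct: min(55.1, 76.7, 90.2) = 55.1.

55.1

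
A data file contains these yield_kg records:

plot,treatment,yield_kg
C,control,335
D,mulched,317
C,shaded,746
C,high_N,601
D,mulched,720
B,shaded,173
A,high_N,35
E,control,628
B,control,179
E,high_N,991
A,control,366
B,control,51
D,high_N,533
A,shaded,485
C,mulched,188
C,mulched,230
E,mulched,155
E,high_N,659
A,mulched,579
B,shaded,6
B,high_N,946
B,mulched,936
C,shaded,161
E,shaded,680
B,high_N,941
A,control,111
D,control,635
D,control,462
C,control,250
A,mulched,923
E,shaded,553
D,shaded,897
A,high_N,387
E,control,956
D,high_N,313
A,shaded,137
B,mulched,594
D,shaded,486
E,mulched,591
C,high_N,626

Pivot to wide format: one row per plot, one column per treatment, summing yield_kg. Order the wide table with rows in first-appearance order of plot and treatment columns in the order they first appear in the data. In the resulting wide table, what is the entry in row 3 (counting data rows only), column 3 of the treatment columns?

179

With rows in first-appearance order of plot, row 3 is plot=B. treatment columns in first-appearance order: control, mulched, shaded, high_N; column 3 is shaded.
Long rows with plot=B, treatment=shaded: 173 + 6 = 179.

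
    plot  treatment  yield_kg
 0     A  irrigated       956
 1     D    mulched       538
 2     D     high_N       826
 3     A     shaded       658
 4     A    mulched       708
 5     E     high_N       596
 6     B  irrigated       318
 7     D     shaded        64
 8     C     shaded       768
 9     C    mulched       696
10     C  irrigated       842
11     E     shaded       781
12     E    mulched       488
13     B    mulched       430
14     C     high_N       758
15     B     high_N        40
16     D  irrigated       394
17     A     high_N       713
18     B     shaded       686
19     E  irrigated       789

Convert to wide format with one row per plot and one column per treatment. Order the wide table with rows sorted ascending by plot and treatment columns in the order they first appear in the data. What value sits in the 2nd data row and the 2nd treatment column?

With rows sorted ascending by plot, row 2 is plot=B. treatment columns in first-appearance order: irrigated, mulched, high_N, shaded; column 2 is mulched.
Long rows with plot=B, treatment=mulched: yield_kg = 430.

430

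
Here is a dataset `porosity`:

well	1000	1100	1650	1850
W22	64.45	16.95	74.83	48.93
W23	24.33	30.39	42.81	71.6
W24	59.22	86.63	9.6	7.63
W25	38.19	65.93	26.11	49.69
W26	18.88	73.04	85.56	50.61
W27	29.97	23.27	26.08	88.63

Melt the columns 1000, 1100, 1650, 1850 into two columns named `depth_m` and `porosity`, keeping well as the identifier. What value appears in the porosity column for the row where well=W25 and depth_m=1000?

38.19

Unpivoting turns each (well, wide-column) pair into one long row.
The wide cell at row W25, column 1000 holds 38.19, so the long row (W25, 1000) has porosity=38.19.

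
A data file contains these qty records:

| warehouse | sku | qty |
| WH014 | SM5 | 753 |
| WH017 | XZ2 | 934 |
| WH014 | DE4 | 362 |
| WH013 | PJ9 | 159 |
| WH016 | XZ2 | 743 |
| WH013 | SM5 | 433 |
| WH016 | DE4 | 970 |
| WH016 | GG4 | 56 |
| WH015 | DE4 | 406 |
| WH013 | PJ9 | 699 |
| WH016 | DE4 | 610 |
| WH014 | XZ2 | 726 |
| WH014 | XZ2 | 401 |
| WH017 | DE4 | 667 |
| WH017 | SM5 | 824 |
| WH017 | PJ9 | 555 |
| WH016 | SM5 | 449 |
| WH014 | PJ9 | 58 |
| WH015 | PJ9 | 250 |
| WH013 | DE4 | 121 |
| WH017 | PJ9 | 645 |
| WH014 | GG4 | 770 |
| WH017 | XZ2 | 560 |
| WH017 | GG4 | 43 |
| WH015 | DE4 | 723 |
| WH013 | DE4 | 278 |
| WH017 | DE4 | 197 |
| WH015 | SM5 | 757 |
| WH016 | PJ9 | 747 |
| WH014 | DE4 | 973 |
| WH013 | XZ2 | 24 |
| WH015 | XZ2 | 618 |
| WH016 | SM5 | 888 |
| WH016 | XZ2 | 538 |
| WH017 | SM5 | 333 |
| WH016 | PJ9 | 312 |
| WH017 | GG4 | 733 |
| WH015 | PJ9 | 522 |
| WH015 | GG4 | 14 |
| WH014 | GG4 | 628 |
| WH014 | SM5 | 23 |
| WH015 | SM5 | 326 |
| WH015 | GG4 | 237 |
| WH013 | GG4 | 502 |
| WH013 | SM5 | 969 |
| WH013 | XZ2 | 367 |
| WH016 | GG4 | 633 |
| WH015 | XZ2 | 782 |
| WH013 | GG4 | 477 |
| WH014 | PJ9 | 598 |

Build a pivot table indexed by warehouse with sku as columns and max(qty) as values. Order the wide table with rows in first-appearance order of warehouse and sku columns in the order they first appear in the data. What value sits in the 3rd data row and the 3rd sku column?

278

With rows in first-appearance order of warehouse, row 3 is warehouse=WH013. sku columns in first-appearance order: SM5, XZ2, DE4, PJ9, GG4; column 3 is DE4.
Long rows with warehouse=WH013, sku=DE4: max(121, 278) = 278.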